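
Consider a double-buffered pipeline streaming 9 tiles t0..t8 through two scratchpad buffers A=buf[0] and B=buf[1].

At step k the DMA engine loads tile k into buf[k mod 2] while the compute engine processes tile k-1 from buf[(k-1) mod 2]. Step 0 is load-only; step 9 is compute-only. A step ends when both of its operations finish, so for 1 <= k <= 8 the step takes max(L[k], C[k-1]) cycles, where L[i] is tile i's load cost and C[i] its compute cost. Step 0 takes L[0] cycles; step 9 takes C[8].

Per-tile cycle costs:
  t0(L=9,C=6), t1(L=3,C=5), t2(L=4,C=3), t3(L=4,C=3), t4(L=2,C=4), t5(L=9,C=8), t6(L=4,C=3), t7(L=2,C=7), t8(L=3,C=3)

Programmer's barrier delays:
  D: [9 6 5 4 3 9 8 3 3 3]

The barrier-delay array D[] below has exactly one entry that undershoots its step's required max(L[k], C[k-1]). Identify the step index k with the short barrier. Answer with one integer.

k=0 barrier L[0]=9→9c, D[0]=9 ok
k=1 barrier max(L[1]=3,C[0]=6)→6c, D[1]=6 ok
k=2 barrier max(L[2]=4,C[1]=5)→5c, D[2]=5 ok
k=3 barrier max(L[3]=4,C[2]=3)→4c, D[3]=4 ok
k=4 barrier max(L[4]=2,C[3]=3)→3c, D[4]=3 ok
k=5 barrier max(L[5]=9,C[4]=4)→9c, D[5]=9 ok
k=6 barrier max(L[6]=4,C[5]=8)→8c, D[6]=8 ok
k=7 barrier max(L[7]=2,C[6]=3)→3c, D[7]=3 ok
k=8 barrier max(L[8]=3,C[7]=7)→7c, D[8]=3 SHORT
k=9 barrier C[8]=3→3c, D[9]=3 ok

hazard at step 8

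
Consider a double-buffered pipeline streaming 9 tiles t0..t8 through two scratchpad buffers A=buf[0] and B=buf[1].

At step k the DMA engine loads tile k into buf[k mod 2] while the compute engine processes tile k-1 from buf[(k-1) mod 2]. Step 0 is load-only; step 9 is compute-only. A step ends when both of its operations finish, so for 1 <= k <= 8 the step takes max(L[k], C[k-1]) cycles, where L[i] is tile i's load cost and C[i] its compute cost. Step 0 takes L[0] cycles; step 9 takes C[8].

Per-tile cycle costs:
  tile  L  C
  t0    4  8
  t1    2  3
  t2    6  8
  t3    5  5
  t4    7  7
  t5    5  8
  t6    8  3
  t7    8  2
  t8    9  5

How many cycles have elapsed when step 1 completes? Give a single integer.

step 0: L[0]=4 → dur=4, Σ=4 | A=load:t0 B=idle [load-only]
step 1: L[1]=2 C[0]=8 → dur=8, Σ=12 | A=compute:t0 B=load:t1 [compute-bound]
step 2: L[2]=6 C[1]=3 → dur=6, Σ=18 | A=load:t2 B=compute:t1 [load-bound]
step 3: L[3]=5 C[2]=8 → dur=8, Σ=26 | A=compute:t2 B=load:t3 [compute-bound]
step 4: L[4]=7 C[3]=5 → dur=7, Σ=33 | A=load:t4 B=compute:t3 [load-bound]
step 5: L[5]=5 C[4]=7 → dur=7, Σ=40 | A=compute:t4 B=load:t5 [compute-bound]
step 6: L[6]=8 C[5]=8 → dur=8, Σ=48 | A=load:t6 B=compute:t5 [tied]
step 7: L[7]=8 C[6]=3 → dur=8, Σ=56 | A=compute:t6 B=load:t7 [load-bound]
step 8: L[8]=9 C[7]=2 → dur=9, Σ=65 | A=load:t8 B=compute:t7 [load-bound]
step 9: C[8]=5 → dur=5, Σ=70 | A=compute:t8 B=idle [compute-only]

end_cycle[1] = 12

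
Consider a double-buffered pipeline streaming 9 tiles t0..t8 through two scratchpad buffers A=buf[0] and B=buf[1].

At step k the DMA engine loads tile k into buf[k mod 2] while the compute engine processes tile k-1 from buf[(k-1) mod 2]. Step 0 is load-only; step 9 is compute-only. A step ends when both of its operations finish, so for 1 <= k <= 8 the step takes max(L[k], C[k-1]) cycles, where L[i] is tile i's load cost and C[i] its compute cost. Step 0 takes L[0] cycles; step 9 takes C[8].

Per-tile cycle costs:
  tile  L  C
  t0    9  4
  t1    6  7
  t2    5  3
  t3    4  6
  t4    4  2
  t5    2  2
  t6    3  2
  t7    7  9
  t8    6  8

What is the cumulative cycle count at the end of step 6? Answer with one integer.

k=0 load=t0/9c comp=- wait=9 total=9
k=1 load=t1/6c comp=t0/4c wait=6 total=15
k=2 load=t2/5c comp=t1/7c wait=7 total=22
k=3 load=t3/4c comp=t2/3c wait=4 total=26
k=4 load=t4/4c comp=t3/6c wait=6 total=32
k=5 load=t5/2c comp=t4/2c wait=2 total=34
k=6 load=t6/3c comp=t5/2c wait=3 total=37
k=7 load=t7/7c comp=t6/2c wait=7 total=44
k=8 load=t8/6c comp=t7/9c wait=9 total=53
k=9 load=- comp=t8/8c wait=8 total=61

end_cycle[6] = 37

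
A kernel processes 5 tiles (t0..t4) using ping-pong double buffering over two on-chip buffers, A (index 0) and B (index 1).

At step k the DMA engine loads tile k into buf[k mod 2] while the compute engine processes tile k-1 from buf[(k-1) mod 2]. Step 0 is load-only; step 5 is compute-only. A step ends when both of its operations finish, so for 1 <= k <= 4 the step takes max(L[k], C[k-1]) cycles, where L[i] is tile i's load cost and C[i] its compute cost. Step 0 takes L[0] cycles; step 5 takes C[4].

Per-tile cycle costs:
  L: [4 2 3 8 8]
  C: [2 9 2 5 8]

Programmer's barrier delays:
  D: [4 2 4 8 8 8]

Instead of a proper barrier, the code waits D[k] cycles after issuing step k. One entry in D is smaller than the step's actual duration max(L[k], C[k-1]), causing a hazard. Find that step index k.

hazard at step 2

[0] required=L[0]=4=4 vs D=4 ok
[1] required=max(L[1]=2,C[0]=2)=2 vs D=2 ok
[2] required=max(L[2]=3,C[1]=9)=9 vs D=4 SHORT
[3] required=max(L[3]=8,C[2]=2)=8 vs D=8 ok
[4] required=max(L[4]=8,C[3]=5)=8 vs D=8 ok
[5] required=C[4]=8=8 vs D=8 ok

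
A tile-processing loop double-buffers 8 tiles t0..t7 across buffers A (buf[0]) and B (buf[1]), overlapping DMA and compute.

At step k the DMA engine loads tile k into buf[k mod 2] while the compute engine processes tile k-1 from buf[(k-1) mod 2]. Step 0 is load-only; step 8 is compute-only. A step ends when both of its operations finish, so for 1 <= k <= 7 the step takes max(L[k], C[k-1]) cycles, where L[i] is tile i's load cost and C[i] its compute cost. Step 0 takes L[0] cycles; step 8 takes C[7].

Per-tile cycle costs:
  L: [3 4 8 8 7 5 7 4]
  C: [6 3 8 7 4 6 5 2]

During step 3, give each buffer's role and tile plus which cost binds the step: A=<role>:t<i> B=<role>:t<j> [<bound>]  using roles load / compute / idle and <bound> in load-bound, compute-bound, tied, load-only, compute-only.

[0] DMA t0→A (3c) ∥ CU idle ⇒ 3c, clock 3
[1] DMA t1→B (4c) ∥ CU A:t0 (6c) ⇒ 6c, clock 9
[2] DMA t2→A (8c) ∥ CU B:t1 (3c) ⇒ 8c, clock 17
[3] DMA t3→B (8c) ∥ CU A:t2 (8c) ⇒ 8c, clock 25
[4] DMA t4→A (7c) ∥ CU B:t3 (7c) ⇒ 7c, clock 32
[5] DMA t5→B (5c) ∥ CU A:t4 (4c) ⇒ 5c, clock 37
[6] DMA t6→A (7c) ∥ CU B:t5 (6c) ⇒ 7c, clock 44
[7] DMA t7→B (4c) ∥ CU A:t6 (5c) ⇒ 5c, clock 49
[8] DMA idle ∥ CU B:t7 (2c) ⇒ 2c, clock 51

step 3: A=compute:t2 B=load:t3 [tied]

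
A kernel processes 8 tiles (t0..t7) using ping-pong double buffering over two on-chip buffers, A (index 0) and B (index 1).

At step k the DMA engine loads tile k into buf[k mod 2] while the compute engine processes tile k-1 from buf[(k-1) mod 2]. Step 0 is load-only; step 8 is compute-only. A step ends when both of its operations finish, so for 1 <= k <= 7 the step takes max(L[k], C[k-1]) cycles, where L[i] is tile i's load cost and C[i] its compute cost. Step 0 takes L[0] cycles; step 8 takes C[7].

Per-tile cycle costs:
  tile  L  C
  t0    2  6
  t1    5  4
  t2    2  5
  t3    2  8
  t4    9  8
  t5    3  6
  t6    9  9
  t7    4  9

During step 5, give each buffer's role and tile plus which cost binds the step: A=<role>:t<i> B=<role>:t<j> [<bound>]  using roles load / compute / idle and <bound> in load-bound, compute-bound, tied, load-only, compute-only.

step 5: A=compute:t4 B=load:t5 [compute-bound]

[0] DMA t0→A (2c) ∥ CU idle ⇒ 2c, clock 2
[1] DMA t1→B (5c) ∥ CU A:t0 (6c) ⇒ 6c, clock 8
[2] DMA t2→A (2c) ∥ CU B:t1 (4c) ⇒ 4c, clock 12
[3] DMA t3→B (2c) ∥ CU A:t2 (5c) ⇒ 5c, clock 17
[4] DMA t4→A (9c) ∥ CU B:t3 (8c) ⇒ 9c, clock 26
[5] DMA t5→B (3c) ∥ CU A:t4 (8c) ⇒ 8c, clock 34
[6] DMA t6→A (9c) ∥ CU B:t5 (6c) ⇒ 9c, clock 43
[7] DMA t7→B (4c) ∥ CU A:t6 (9c) ⇒ 9c, clock 52
[8] DMA idle ∥ CU B:t7 (9c) ⇒ 9c, clock 61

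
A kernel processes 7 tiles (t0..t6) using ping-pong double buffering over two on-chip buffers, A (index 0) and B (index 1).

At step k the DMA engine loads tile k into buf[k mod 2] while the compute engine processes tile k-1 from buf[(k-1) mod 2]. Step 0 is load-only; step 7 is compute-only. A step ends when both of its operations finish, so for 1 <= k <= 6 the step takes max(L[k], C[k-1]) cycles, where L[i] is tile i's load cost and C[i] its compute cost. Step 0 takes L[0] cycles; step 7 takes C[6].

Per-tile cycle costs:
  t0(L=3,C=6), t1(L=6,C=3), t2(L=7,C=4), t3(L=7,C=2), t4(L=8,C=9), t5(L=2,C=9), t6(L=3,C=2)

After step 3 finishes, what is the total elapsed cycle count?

end_cycle[3] = 23

step 0: L[0]=3 → dur=3, Σ=3 | A=load:t0 B=idle [load-only]
step 1: L[1]=6 C[0]=6 → dur=6, Σ=9 | A=compute:t0 B=load:t1 [tied]
step 2: L[2]=7 C[1]=3 → dur=7, Σ=16 | A=load:t2 B=compute:t1 [load-bound]
step 3: L[3]=7 C[2]=4 → dur=7, Σ=23 | A=compute:t2 B=load:t3 [load-bound]
step 4: L[4]=8 C[3]=2 → dur=8, Σ=31 | A=load:t4 B=compute:t3 [load-bound]
step 5: L[5]=2 C[4]=9 → dur=9, Σ=40 | A=compute:t4 B=load:t5 [compute-bound]
step 6: L[6]=3 C[5]=9 → dur=9, Σ=49 | A=load:t6 B=compute:t5 [compute-bound]
step 7: C[6]=2 → dur=2, Σ=51 | A=compute:t6 B=idle [compute-only]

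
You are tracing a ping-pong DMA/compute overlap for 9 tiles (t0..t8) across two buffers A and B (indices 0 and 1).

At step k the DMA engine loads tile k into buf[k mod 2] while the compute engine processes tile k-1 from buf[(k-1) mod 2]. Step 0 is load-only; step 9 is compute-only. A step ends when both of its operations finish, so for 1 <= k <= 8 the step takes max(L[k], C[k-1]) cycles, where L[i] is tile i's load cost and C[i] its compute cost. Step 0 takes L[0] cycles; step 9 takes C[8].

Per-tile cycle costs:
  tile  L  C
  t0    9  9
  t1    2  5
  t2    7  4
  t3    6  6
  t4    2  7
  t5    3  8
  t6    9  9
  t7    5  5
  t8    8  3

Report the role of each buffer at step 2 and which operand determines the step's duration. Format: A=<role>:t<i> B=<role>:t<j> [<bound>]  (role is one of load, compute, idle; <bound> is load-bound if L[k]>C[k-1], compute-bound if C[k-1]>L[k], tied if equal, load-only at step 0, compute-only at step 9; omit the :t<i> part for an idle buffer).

step 2: A=load:t2 B=compute:t1 [load-bound]

  0. 9=9c; end=9; A:t0 B:-
  1. max(2,9)=9c; end=18; A:t0 B:t1
  2. max(7,5)=7c; end=25; A:t2 B:t1
  3. max(6,4)=6c; end=31; A:t2 B:t3
  4. max(2,6)=6c; end=37; A:t4 B:t3
  5. max(3,7)=7c; end=44; A:t4 B:t5
  6. max(9,8)=9c; end=53; A:t6 B:t5
  7. max(5,9)=9c; end=62; A:t6 B:t7
  8. max(8,5)=8c; end=70; A:t8 B:t7
  9. 3=3c; end=73; A:t8 B:t7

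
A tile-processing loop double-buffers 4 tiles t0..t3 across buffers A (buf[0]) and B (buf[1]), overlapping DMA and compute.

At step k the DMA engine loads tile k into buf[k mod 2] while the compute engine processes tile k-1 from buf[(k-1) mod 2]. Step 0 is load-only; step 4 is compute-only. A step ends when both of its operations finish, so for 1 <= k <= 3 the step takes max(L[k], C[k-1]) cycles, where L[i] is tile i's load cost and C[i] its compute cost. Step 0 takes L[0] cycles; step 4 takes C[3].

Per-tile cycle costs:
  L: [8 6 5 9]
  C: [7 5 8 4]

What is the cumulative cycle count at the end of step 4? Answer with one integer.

end_cycle[4] = 33

step 0: L[0]=8 → dur=8, Σ=8 | A=load:t0 B=idle [load-only]
step 1: L[1]=6 C[0]=7 → dur=7, Σ=15 | A=compute:t0 B=load:t1 [compute-bound]
step 2: L[2]=5 C[1]=5 → dur=5, Σ=20 | A=load:t2 B=compute:t1 [tied]
step 3: L[3]=9 C[2]=8 → dur=9, Σ=29 | A=compute:t2 B=load:t3 [load-bound]
step 4: C[3]=4 → dur=4, Σ=33 | A=idle B=compute:t3 [compute-only]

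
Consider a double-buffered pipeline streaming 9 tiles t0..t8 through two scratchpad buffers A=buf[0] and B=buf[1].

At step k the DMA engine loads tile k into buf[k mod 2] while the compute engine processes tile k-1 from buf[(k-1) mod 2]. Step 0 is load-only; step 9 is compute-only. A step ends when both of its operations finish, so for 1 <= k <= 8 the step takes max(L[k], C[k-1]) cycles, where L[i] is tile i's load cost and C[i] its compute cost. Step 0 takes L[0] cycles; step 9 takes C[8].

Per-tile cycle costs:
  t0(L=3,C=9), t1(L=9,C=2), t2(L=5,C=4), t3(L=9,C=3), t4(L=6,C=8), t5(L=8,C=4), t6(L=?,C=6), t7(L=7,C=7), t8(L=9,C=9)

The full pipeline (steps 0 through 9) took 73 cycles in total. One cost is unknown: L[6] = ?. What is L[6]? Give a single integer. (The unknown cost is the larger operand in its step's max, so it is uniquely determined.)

step 0: dur = L[0]=3 = 3
step 1: dur = max(L[1]=9, C[0]=9) = 9
step 2: dur = max(L[2]=5, C[1]=2) = 5
step 3: dur = max(L[3]=9, C[2]=4) = 9
step 4: dur = max(L[4]=6, C[3]=3) = 6
step 5: dur = max(L[5]=8, C[4]=8) = 8
step 6: dur = max(L[6]=?, C[5]=4) = L[6]  (unknown; binding)
step 7: dur = max(L[7]=7, C[6]=6) = 7
step 8: dur = max(L[8]=9, C[7]=7) = 9
step 9: dur = C[8]=9 = 9
sum of known step durations = 65
dur[6] = total - known = 73 - 65 = 8
L[6] is the binding max in step 6, so L[6] = dur[6] = 8

L[6] = 8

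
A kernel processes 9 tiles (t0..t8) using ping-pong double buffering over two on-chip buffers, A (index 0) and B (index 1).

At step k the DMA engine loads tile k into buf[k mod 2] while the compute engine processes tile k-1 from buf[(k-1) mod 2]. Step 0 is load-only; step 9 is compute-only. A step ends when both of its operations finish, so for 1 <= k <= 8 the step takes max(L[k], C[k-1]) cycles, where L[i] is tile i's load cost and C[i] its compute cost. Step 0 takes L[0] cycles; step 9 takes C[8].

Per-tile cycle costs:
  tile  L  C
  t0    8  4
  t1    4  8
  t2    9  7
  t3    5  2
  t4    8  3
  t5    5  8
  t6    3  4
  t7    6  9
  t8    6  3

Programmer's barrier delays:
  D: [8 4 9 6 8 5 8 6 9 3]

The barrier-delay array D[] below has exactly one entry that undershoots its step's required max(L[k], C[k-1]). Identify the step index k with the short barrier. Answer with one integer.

hazard at step 3

k=0 barrier L[0]=8→8c, D[0]=8 ok
k=1 barrier max(L[1]=4,C[0]=4)→4c, D[1]=4 ok
k=2 barrier max(L[2]=9,C[1]=8)→9c, D[2]=9 ok
k=3 barrier max(L[3]=5,C[2]=7)→7c, D[3]=6 SHORT
k=4 barrier max(L[4]=8,C[3]=2)→8c, D[4]=8 ok
k=5 barrier max(L[5]=5,C[4]=3)→5c, D[5]=5 ok
k=6 barrier max(L[6]=3,C[5]=8)→8c, D[6]=8 ok
k=7 barrier max(L[7]=6,C[6]=4)→6c, D[7]=6 ok
k=8 barrier max(L[8]=6,C[7]=9)→9c, D[8]=9 ok
k=9 barrier C[8]=3→3c, D[9]=3 ok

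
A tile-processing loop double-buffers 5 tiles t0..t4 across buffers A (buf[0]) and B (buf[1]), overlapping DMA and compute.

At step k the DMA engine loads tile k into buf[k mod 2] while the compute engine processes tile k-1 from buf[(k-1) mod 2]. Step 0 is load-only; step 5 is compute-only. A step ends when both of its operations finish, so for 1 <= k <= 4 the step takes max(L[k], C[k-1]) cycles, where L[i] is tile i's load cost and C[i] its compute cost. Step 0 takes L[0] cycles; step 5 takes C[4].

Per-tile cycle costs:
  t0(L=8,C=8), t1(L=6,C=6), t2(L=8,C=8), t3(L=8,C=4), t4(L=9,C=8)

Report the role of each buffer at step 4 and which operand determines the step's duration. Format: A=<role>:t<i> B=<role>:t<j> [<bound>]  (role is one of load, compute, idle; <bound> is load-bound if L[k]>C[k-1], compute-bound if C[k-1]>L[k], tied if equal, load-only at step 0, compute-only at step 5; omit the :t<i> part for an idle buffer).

step 4: A=load:t4 B=compute:t3 [load-bound]

k=0 load=t0/8c comp=- wait=8 total=8
k=1 load=t1/6c comp=t0/8c wait=8 total=16
k=2 load=t2/8c comp=t1/6c wait=8 total=24
k=3 load=t3/8c comp=t2/8c wait=8 total=32
k=4 load=t4/9c comp=t3/4c wait=9 total=41
k=5 load=- comp=t4/8c wait=8 total=49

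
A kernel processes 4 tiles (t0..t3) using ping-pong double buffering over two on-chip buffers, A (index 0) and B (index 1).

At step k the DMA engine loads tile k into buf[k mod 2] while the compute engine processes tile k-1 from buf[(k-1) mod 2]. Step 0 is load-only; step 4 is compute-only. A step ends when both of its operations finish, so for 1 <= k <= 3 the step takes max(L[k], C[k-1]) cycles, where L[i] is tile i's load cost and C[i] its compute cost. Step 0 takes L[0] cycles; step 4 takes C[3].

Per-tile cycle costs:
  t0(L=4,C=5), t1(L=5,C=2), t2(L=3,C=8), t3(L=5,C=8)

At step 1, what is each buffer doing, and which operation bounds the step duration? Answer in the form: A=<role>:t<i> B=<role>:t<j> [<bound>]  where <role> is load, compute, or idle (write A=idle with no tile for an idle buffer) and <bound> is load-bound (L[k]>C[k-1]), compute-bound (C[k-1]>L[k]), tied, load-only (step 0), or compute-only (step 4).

step 1: A=compute:t0 B=load:t1 [tied]

k=0 load=t0/4c comp=- wait=4 total=4
k=1 load=t1/5c comp=t0/5c wait=5 total=9
k=2 load=t2/3c comp=t1/2c wait=3 total=12
k=3 load=t3/5c comp=t2/8c wait=8 total=20
k=4 load=- comp=t3/8c wait=8 total=28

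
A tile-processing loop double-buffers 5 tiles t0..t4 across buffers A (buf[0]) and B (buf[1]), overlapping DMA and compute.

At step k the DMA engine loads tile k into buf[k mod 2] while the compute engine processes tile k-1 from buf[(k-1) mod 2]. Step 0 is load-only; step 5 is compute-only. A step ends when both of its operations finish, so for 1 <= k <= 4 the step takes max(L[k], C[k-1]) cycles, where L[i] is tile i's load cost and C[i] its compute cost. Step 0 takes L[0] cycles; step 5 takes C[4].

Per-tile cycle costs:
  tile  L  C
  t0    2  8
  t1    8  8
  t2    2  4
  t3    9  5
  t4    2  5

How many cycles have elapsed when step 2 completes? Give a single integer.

end_cycle[2] = 18

step 0: L[0]=2 → dur=2, Σ=2 | A=load:t0 B=idle [load-only]
step 1: L[1]=8 C[0]=8 → dur=8, Σ=10 | A=compute:t0 B=load:t1 [tied]
step 2: L[2]=2 C[1]=8 → dur=8, Σ=18 | A=load:t2 B=compute:t1 [compute-bound]
step 3: L[3]=9 C[2]=4 → dur=9, Σ=27 | A=compute:t2 B=load:t3 [load-bound]
step 4: L[4]=2 C[3]=5 → dur=5, Σ=32 | A=load:t4 B=compute:t3 [compute-bound]
step 5: C[4]=5 → dur=5, Σ=37 | A=compute:t4 B=idle [compute-only]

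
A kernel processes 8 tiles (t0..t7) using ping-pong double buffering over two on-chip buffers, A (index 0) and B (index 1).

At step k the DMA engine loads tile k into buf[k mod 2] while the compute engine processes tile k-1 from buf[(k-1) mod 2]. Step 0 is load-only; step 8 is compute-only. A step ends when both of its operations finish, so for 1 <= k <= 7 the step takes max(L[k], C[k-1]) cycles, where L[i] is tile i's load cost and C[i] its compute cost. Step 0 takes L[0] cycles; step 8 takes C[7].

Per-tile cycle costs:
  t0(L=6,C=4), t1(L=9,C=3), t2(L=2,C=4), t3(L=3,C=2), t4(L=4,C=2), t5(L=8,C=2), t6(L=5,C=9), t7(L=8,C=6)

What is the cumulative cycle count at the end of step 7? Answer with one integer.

  0. 6=6c; end=6; A:t0 B:-
  1. max(9,4)=9c; end=15; A:t0 B:t1
  2. max(2,3)=3c; end=18; A:t2 B:t1
  3. max(3,4)=4c; end=22; A:t2 B:t3
  4. max(4,2)=4c; end=26; A:t4 B:t3
  5. max(8,2)=8c; end=34; A:t4 B:t5
  6. max(5,2)=5c; end=39; A:t6 B:t5
  7. max(8,9)=9c; end=48; A:t6 B:t7
  8. 6=6c; end=54; A:t6 B:t7

end_cycle[7] = 48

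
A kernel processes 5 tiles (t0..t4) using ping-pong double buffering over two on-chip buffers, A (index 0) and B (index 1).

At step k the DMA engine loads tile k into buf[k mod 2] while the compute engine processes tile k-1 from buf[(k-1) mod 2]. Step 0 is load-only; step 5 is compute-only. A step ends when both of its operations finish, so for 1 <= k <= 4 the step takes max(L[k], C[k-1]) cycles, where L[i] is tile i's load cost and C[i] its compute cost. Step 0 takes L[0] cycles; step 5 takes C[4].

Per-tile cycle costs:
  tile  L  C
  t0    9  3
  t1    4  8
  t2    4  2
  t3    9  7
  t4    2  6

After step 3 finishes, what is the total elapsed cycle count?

  0. 9=9c; end=9; A:t0 B:-
  1. max(4,3)=4c; end=13; A:t0 B:t1
  2. max(4,8)=8c; end=21; A:t2 B:t1
  3. max(9,2)=9c; end=30; A:t2 B:t3
  4. max(2,7)=7c; end=37; A:t4 B:t3
  5. 6=6c; end=43; A:t4 B:t3

end_cycle[3] = 30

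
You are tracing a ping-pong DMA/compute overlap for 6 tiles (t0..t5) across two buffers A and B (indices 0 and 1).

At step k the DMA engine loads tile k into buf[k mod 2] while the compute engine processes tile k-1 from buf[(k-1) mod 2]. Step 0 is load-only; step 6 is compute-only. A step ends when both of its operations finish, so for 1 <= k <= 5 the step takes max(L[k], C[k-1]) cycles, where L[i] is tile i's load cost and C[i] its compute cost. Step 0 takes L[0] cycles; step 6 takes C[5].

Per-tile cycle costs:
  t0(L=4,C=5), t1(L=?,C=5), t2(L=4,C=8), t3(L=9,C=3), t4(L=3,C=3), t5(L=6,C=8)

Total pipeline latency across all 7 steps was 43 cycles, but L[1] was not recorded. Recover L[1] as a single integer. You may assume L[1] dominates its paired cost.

L[1] = 8

step 0 = dur = L[0]=4 = 4
step 1 = dur = max(L[1]=?, C[0]=5) = L[1]  (unknown; binding)
step 2 = dur = max(L[2]=4, C[1]=5) = 5
step 3 = dur = max(L[3]=9, C[2]=8) = 9
step 4 = dur = max(L[4]=3, C[3]=3) = 3
step 5 = dur = max(L[5]=6, C[4]=3) = 6
step 6 = dur = C[5]=8 = 8
sum of known step durations = 35
dur[1] = total - known = 43 - 35 = 8
L[1] is the binding max in step 1, so L[1] = dur[1] = 8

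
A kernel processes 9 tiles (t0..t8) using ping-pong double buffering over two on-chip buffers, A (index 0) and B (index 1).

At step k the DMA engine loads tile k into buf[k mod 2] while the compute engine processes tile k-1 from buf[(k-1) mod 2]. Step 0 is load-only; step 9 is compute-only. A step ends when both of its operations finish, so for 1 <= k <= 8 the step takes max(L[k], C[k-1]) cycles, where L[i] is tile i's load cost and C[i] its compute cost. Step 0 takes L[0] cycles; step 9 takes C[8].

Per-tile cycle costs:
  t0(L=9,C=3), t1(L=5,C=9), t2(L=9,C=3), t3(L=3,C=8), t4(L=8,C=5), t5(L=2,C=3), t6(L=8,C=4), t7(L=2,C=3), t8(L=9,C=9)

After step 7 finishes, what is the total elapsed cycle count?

end_cycle[7] = 51

k=0 load=t0/9c comp=- wait=9 total=9
k=1 load=t1/5c comp=t0/3c wait=5 total=14
k=2 load=t2/9c comp=t1/9c wait=9 total=23
k=3 load=t3/3c comp=t2/3c wait=3 total=26
k=4 load=t4/8c comp=t3/8c wait=8 total=34
k=5 load=t5/2c comp=t4/5c wait=5 total=39
k=6 load=t6/8c comp=t5/3c wait=8 total=47
k=7 load=t7/2c comp=t6/4c wait=4 total=51
k=8 load=t8/9c comp=t7/3c wait=9 total=60
k=9 load=- comp=t8/9c wait=9 total=69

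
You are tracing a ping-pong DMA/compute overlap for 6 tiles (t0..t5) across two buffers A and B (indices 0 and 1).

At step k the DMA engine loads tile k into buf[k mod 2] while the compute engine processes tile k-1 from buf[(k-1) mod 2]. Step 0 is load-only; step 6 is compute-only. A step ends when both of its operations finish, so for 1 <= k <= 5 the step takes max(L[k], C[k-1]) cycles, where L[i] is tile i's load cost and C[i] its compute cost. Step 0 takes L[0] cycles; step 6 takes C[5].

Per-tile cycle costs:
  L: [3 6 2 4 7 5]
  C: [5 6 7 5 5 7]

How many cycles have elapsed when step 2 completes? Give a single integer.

end_cycle[2] = 15

  0. 3=3c; end=3; A:t0 B:-
  1. max(6,5)=6c; end=9; A:t0 B:t1
  2. max(2,6)=6c; end=15; A:t2 B:t1
  3. max(4,7)=7c; end=22; A:t2 B:t3
  4. max(7,5)=7c; end=29; A:t4 B:t3
  5. max(5,5)=5c; end=34; A:t4 B:t5
  6. 7=7c; end=41; A:t4 B:t5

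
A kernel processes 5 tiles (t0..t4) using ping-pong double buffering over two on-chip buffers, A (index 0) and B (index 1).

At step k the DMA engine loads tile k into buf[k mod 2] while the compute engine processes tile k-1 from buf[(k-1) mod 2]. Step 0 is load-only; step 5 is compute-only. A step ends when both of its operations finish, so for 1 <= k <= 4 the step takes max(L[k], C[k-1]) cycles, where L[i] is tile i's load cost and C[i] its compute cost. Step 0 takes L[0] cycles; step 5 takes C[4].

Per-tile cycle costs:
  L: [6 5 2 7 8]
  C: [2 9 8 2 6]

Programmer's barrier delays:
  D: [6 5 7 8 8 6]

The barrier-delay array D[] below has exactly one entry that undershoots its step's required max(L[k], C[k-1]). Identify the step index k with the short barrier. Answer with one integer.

hazard at step 2

[0] required=L[0]=6=6 vs D=6 ok
[1] required=max(L[1]=5,C[0]=2)=5 vs D=5 ok
[2] required=max(L[2]=2,C[1]=9)=9 vs D=7 SHORT
[3] required=max(L[3]=7,C[2]=8)=8 vs D=8 ok
[4] required=max(L[4]=8,C[3]=2)=8 vs D=8 ok
[5] required=C[4]=6=6 vs D=6 ok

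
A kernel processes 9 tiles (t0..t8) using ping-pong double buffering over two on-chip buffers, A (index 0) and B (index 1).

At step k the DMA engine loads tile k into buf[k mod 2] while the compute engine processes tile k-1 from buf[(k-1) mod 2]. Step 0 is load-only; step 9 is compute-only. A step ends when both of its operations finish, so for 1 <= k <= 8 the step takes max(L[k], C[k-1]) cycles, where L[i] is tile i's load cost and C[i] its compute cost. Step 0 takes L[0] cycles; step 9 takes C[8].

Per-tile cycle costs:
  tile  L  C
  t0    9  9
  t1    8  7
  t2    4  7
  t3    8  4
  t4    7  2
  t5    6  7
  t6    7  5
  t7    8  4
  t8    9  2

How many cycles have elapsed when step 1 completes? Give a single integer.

end_cycle[1] = 18

step 0: L[0]=9 → dur=9, Σ=9 | A=load:t0 B=idle [load-only]
step 1: L[1]=8 C[0]=9 → dur=9, Σ=18 | A=compute:t0 B=load:t1 [compute-bound]
step 2: L[2]=4 C[1]=7 → dur=7, Σ=25 | A=load:t2 B=compute:t1 [compute-bound]
step 3: L[3]=8 C[2]=7 → dur=8, Σ=33 | A=compute:t2 B=load:t3 [load-bound]
step 4: L[4]=7 C[3]=4 → dur=7, Σ=40 | A=load:t4 B=compute:t3 [load-bound]
step 5: L[5]=6 C[4]=2 → dur=6, Σ=46 | A=compute:t4 B=load:t5 [load-bound]
step 6: L[6]=7 C[5]=7 → dur=7, Σ=53 | A=load:t6 B=compute:t5 [tied]
step 7: L[7]=8 C[6]=5 → dur=8, Σ=61 | A=compute:t6 B=load:t7 [load-bound]
step 8: L[8]=9 C[7]=4 → dur=9, Σ=70 | A=load:t8 B=compute:t7 [load-bound]
step 9: C[8]=2 → dur=2, Σ=72 | A=compute:t8 B=idle [compute-only]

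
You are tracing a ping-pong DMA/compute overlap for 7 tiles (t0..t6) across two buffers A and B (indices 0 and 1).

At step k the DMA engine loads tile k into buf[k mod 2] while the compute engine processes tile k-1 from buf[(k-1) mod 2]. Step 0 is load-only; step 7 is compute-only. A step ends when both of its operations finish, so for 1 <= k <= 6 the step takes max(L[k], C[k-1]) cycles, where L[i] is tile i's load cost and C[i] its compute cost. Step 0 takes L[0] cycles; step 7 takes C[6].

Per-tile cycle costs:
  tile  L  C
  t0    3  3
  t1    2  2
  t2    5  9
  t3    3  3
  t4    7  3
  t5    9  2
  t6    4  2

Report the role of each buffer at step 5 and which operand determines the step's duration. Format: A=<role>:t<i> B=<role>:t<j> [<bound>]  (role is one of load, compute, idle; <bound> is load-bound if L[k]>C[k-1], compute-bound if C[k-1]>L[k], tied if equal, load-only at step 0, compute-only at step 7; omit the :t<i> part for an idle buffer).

  0. 3=3c; end=3; A:t0 B:-
  1. max(2,3)=3c; end=6; A:t0 B:t1
  2. max(5,2)=5c; end=11; A:t2 B:t1
  3. max(3,9)=9c; end=20; A:t2 B:t3
  4. max(7,3)=7c; end=27; A:t4 B:t3
  5. max(9,3)=9c; end=36; A:t4 B:t5
  6. max(4,2)=4c; end=40; A:t6 B:t5
  7. 2=2c; end=42; A:t6 B:t5

step 5: A=compute:t4 B=load:t5 [load-bound]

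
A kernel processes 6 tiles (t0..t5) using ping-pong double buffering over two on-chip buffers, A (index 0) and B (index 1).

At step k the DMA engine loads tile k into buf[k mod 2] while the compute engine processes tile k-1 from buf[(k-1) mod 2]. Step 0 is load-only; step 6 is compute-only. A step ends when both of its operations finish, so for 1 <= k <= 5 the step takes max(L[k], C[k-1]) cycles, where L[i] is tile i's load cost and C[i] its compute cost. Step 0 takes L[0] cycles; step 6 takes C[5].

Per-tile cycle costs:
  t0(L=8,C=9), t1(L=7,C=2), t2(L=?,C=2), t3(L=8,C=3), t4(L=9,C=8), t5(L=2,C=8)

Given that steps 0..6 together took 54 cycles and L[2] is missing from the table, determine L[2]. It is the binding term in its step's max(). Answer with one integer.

step 0 → dur = L[0]=8 = 8
step 1 → dur = max(L[1]=7, C[0]=9) = 9
step 2 → dur = max(L[2]=?, C[1]=2) = L[2]  (unknown; binding)
step 3 → dur = max(L[3]=8, C[2]=2) = 8
step 4 → dur = max(L[4]=9, C[3]=3) = 9
step 5 → dur = max(L[5]=2, C[4]=8) = 8
step 6 → dur = C[5]=8 = 8
sum of known step durations = 50
dur[2] = total - known = 54 - 50 = 4
L[2] is the binding max in step 2, so L[2] = dur[2] = 4

L[2] = 4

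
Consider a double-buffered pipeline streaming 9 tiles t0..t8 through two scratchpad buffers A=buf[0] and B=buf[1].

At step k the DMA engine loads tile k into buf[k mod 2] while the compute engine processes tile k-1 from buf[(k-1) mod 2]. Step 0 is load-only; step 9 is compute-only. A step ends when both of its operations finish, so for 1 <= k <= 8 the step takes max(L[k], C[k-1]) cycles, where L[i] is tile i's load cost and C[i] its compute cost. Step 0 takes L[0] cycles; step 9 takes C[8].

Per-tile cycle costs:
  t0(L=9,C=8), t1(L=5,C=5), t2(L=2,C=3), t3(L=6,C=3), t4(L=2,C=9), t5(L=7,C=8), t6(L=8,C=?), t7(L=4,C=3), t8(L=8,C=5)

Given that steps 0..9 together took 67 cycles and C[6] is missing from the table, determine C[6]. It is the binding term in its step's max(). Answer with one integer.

step 0 | dur = L[0]=9 = 9
step 1 | dur = max(L[1]=5, C[0]=8) = 8
step 2 | dur = max(L[2]=2, C[1]=5) = 5
step 3 | dur = max(L[3]=6, C[2]=3) = 6
step 4 | dur = max(L[4]=2, C[3]=3) = 3
step 5 | dur = max(L[5]=7, C[4]=9) = 9
step 6 | dur = max(L[6]=8, C[5]=8) = 8
step 7 | dur = max(L[7]=4, C[6]=?) = C[6]  (unknown; binding)
step 8 | dur = max(L[8]=8, C[7]=3) = 8
step 9 | dur = C[8]=5 = 5
sum of known step durations = 61
dur[7] = total - known = 67 - 61 = 6
C[6] is the binding max in step 7, so C[6] = dur[7] = 6

C[6] = 6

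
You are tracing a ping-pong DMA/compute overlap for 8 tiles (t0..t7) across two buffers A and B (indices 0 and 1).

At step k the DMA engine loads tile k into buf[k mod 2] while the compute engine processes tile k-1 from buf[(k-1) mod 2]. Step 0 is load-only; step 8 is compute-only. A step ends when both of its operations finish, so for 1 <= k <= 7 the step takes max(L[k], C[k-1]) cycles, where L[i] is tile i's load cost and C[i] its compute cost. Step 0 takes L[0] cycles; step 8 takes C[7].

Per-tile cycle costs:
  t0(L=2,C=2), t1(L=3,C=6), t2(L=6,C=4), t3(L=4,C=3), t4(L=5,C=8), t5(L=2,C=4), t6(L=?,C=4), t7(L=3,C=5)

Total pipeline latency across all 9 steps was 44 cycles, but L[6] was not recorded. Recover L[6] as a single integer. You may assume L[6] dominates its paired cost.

L[6] = 7

step 0 = dur = L[0]=2 = 2
step 1 = dur = max(L[1]=3, C[0]=2) = 3
step 2 = dur = max(L[2]=6, C[1]=6) = 6
step 3 = dur = max(L[3]=4, C[2]=4) = 4
step 4 = dur = max(L[4]=5, C[3]=3) = 5
step 5 = dur = max(L[5]=2, C[4]=8) = 8
step 6 = dur = max(L[6]=?, C[5]=4) = L[6]  (unknown; binding)
step 7 = dur = max(L[7]=3, C[6]=4) = 4
step 8 = dur = C[7]=5 = 5
sum of known step durations = 37
dur[6] = total - known = 44 - 37 = 7
L[6] is the binding max in step 6, so L[6] = dur[6] = 7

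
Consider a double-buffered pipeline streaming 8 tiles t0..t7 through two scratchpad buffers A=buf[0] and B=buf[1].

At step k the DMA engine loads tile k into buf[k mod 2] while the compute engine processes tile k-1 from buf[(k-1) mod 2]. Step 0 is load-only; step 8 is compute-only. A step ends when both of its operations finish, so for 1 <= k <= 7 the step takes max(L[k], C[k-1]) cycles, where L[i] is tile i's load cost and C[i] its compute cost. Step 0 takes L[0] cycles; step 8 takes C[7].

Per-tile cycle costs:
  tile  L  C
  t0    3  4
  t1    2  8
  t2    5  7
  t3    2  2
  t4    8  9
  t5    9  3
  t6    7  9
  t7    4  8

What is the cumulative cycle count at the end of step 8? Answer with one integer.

end_cycle[8] = 63

[0] DMA t0→A (3c) ∥ CU idle ⇒ 3c, clock 3
[1] DMA t1→B (2c) ∥ CU A:t0 (4c) ⇒ 4c, clock 7
[2] DMA t2→A (5c) ∥ CU B:t1 (8c) ⇒ 8c, clock 15
[3] DMA t3→B (2c) ∥ CU A:t2 (7c) ⇒ 7c, clock 22
[4] DMA t4→A (8c) ∥ CU B:t3 (2c) ⇒ 8c, clock 30
[5] DMA t5→B (9c) ∥ CU A:t4 (9c) ⇒ 9c, clock 39
[6] DMA t6→A (7c) ∥ CU B:t5 (3c) ⇒ 7c, clock 46
[7] DMA t7→B (4c) ∥ CU A:t6 (9c) ⇒ 9c, clock 55
[8] DMA idle ∥ CU B:t7 (8c) ⇒ 8c, clock 63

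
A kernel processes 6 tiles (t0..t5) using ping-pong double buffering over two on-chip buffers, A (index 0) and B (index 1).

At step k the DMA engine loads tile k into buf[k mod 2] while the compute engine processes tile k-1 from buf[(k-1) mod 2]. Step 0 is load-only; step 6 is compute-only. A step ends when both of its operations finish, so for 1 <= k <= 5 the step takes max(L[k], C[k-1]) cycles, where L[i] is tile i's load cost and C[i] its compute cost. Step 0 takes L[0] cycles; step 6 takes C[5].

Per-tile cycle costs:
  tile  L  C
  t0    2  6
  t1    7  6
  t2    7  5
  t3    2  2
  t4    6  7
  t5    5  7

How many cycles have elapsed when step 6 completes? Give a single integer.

end_cycle[6] = 41

step 0: L[0]=2 → dur=2, Σ=2 | A=load:t0 B=idle [load-only]
step 1: L[1]=7 C[0]=6 → dur=7, Σ=9 | A=compute:t0 B=load:t1 [load-bound]
step 2: L[2]=7 C[1]=6 → dur=7, Σ=16 | A=load:t2 B=compute:t1 [load-bound]
step 3: L[3]=2 C[2]=5 → dur=5, Σ=21 | A=compute:t2 B=load:t3 [compute-bound]
step 4: L[4]=6 C[3]=2 → dur=6, Σ=27 | A=load:t4 B=compute:t3 [load-bound]
step 5: L[5]=5 C[4]=7 → dur=7, Σ=34 | A=compute:t4 B=load:t5 [compute-bound]
step 6: C[5]=7 → dur=7, Σ=41 | A=idle B=compute:t5 [compute-only]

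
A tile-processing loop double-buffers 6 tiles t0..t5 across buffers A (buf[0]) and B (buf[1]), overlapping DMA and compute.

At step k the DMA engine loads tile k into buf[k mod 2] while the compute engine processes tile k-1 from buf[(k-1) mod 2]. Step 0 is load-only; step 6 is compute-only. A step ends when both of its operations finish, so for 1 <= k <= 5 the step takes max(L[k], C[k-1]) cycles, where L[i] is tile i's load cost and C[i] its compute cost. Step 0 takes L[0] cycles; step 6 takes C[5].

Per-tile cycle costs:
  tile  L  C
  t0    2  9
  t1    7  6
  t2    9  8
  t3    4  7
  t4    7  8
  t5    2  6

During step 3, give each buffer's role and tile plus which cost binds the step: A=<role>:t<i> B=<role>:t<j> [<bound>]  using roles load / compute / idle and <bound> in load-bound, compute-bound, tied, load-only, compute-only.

step 3: A=compute:t2 B=load:t3 [compute-bound]

[0] DMA t0→A (2c) ∥ CU idle ⇒ 2c, clock 2
[1] DMA t1→B (7c) ∥ CU A:t0 (9c) ⇒ 9c, clock 11
[2] DMA t2→A (9c) ∥ CU B:t1 (6c) ⇒ 9c, clock 20
[3] DMA t3→B (4c) ∥ CU A:t2 (8c) ⇒ 8c, clock 28
[4] DMA t4→A (7c) ∥ CU B:t3 (7c) ⇒ 7c, clock 35
[5] DMA t5→B (2c) ∥ CU A:t4 (8c) ⇒ 8c, clock 43
[6] DMA idle ∥ CU B:t5 (6c) ⇒ 6c, clock 49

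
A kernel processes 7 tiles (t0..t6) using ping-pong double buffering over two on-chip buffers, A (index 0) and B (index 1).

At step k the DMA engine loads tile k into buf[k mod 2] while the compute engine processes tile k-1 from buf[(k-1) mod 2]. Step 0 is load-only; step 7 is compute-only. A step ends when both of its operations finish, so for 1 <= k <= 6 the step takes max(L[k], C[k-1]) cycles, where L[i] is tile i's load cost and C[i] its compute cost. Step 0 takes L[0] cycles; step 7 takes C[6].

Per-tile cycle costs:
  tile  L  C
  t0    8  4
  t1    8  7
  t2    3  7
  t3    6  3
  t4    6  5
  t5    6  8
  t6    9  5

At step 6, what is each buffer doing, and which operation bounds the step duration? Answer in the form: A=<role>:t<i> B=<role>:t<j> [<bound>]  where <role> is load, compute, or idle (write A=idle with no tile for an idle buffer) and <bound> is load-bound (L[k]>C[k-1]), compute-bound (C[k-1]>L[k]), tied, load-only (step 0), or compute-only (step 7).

step 6: A=load:t6 B=compute:t5 [load-bound]

[0] DMA t0→A (8c) ∥ CU idle ⇒ 8c, clock 8
[1] DMA t1→B (8c) ∥ CU A:t0 (4c) ⇒ 8c, clock 16
[2] DMA t2→A (3c) ∥ CU B:t1 (7c) ⇒ 7c, clock 23
[3] DMA t3→B (6c) ∥ CU A:t2 (7c) ⇒ 7c, clock 30
[4] DMA t4→A (6c) ∥ CU B:t3 (3c) ⇒ 6c, clock 36
[5] DMA t5→B (6c) ∥ CU A:t4 (5c) ⇒ 6c, clock 42
[6] DMA t6→A (9c) ∥ CU B:t5 (8c) ⇒ 9c, clock 51
[7] DMA idle ∥ CU A:t6 (5c) ⇒ 5c, clock 56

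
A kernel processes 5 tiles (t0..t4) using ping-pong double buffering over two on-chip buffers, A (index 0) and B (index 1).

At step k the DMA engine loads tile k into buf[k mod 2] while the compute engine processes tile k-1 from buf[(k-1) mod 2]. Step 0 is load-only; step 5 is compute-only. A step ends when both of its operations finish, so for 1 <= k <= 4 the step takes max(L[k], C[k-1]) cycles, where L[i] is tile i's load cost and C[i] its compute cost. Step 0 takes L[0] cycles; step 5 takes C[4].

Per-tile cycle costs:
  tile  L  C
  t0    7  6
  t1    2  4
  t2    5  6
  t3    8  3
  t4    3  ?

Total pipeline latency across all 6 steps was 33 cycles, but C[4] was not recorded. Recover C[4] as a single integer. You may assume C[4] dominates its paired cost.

C[4] = 4

step 0: dur = L[0]=7 = 7
step 1: dur = max(L[1]=2, C[0]=6) = 6
step 2: dur = max(L[2]=5, C[1]=4) = 5
step 3: dur = max(L[3]=8, C[2]=6) = 8
step 4: dur = max(L[4]=3, C[3]=3) = 3
step 5: dur = C[4]=? = C[4]  (unknown; binding)
sum of known step durations = 29
dur[5] = total - known = 33 - 29 = 4
C[4] is the binding max in step 5, so C[4] = dur[5] = 4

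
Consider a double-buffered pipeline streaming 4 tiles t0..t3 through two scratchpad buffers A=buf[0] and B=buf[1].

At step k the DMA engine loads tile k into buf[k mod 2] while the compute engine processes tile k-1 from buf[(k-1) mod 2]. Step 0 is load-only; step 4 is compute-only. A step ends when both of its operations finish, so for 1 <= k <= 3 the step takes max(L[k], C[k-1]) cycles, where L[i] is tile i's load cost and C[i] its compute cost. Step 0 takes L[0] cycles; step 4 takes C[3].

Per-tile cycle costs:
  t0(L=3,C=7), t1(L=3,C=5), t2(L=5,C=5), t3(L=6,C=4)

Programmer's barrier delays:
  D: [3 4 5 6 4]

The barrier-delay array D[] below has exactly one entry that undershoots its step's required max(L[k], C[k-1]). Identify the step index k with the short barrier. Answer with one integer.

k=0 barrier L[0]=3→3c, D[0]=3 ok
k=1 barrier max(L[1]=3,C[0]=7)→7c, D[1]=4 SHORT
k=2 barrier max(L[2]=5,C[1]=5)→5c, D[2]=5 ok
k=3 barrier max(L[3]=6,C[2]=5)→6c, D[3]=6 ok
k=4 barrier C[3]=4→4c, D[4]=4 ok

hazard at step 1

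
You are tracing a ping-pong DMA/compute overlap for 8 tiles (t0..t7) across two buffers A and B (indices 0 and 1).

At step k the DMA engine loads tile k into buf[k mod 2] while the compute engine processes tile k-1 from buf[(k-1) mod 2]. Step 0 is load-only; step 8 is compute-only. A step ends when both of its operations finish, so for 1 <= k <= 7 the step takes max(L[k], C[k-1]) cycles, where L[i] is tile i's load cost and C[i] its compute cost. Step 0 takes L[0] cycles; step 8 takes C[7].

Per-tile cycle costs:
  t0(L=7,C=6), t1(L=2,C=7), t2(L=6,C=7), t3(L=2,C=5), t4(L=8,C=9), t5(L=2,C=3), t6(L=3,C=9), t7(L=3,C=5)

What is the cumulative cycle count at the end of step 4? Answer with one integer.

  0. 7=7c; end=7; A:t0 B:-
  1. max(2,6)=6c; end=13; A:t0 B:t1
  2. max(6,7)=7c; end=20; A:t2 B:t1
  3. max(2,7)=7c; end=27; A:t2 B:t3
  4. max(8,5)=8c; end=35; A:t4 B:t3
  5. max(2,9)=9c; end=44; A:t4 B:t5
  6. max(3,3)=3c; end=47; A:t6 B:t5
  7. max(3,9)=9c; end=56; A:t6 B:t7
  8. 5=5c; end=61; A:t6 B:t7

end_cycle[4] = 35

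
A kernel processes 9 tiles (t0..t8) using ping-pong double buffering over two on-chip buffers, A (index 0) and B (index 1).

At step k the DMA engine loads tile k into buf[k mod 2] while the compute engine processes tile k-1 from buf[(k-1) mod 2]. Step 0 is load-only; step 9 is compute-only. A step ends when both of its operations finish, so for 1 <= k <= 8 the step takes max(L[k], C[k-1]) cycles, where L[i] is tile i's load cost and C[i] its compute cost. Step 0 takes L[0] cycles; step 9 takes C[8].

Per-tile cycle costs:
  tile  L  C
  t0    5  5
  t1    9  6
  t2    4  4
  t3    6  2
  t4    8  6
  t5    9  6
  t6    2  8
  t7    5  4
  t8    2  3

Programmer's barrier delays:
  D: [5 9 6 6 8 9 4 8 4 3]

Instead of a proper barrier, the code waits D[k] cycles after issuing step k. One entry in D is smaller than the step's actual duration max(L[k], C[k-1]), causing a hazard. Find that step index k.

hazard at step 6

[0] required=L[0]=5=5 vs D=5 ok
[1] required=max(L[1]=9,C[0]=5)=9 vs D=9 ok
[2] required=max(L[2]=4,C[1]=6)=6 vs D=6 ok
[3] required=max(L[3]=6,C[2]=4)=6 vs D=6 ok
[4] required=max(L[4]=8,C[3]=2)=8 vs D=8 ok
[5] required=max(L[5]=9,C[4]=6)=9 vs D=9 ok
[6] required=max(L[6]=2,C[5]=6)=6 vs D=4 SHORT
[7] required=max(L[7]=5,C[6]=8)=8 vs D=8 ok
[8] required=max(L[8]=2,C[7]=4)=4 vs D=4 ok
[9] required=C[8]=3=3 vs D=3 ok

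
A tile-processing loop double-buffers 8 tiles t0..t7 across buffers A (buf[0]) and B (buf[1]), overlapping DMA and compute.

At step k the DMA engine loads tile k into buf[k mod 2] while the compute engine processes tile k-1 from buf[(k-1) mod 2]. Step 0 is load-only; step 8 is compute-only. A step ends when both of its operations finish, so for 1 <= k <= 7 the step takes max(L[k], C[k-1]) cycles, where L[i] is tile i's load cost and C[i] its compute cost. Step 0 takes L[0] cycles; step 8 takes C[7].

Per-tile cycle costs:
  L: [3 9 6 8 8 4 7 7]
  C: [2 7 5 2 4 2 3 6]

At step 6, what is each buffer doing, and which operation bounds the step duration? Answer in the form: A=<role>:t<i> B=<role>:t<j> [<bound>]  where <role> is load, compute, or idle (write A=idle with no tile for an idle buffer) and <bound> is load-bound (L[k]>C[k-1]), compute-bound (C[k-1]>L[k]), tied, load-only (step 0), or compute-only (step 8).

step 0: L[0]=3 → dur=3, Σ=3 | A=load:t0 B=idle [load-only]
step 1: L[1]=9 C[0]=2 → dur=9, Σ=12 | A=compute:t0 B=load:t1 [load-bound]
step 2: L[2]=6 C[1]=7 → dur=7, Σ=19 | A=load:t2 B=compute:t1 [compute-bound]
step 3: L[3]=8 C[2]=5 → dur=8, Σ=27 | A=compute:t2 B=load:t3 [load-bound]
step 4: L[4]=8 C[3]=2 → dur=8, Σ=35 | A=load:t4 B=compute:t3 [load-bound]
step 5: L[5]=4 C[4]=4 → dur=4, Σ=39 | A=compute:t4 B=load:t5 [tied]
step 6: L[6]=7 C[5]=2 → dur=7, Σ=46 | A=load:t6 B=compute:t5 [load-bound]
step 7: L[7]=7 C[6]=3 → dur=7, Σ=53 | A=compute:t6 B=load:t7 [load-bound]
step 8: C[7]=6 → dur=6, Σ=59 | A=idle B=compute:t7 [compute-only]

step 6: A=load:t6 B=compute:t5 [load-bound]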